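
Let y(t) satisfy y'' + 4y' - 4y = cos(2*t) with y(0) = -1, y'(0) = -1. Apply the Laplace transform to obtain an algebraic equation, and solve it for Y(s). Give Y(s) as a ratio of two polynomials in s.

Laplace-transform each side.
With L{y''} = s^2 Y - s·y(0) - y'(0) and L{y'} = sY - y(0), with y(0) = -1, y'(0) = -1: the LHS transforms to (s^2 + 4*s - 4)Y - (-s - 5).
The right side is L{cos(2*t)} = s/(s^2 + 4).
So (s^2 + 4*s - 4)Y = s/(s^2 + 4) + (-s - 5).
Divide through and combine into a single rational function.

Y(s) = (-s^3 - 5*s^2 - 3*s - 20)/(s^4 + 4*s^3 + 16*s - 16)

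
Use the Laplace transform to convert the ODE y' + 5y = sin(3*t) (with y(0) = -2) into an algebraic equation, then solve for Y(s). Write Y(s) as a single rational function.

Transform both sides with L{·}.
The derivative rules (L{y'} = sY - y(0) = sY - (-2)) turn the left side into (s + 5)Y - (-2).
The right side is L{sin(3*t)} = 3/(s^2 + 9).
So (s + 5)Y = 3/(s^2 + 9) + (-2).
Divide through and combine into a single rational function.

Y(s) = (-2*s^2 - 15)/(s^3 + 5*s^2 + 9*s + 45)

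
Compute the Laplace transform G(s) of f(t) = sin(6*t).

L{sin(6t)} = 6/(s^2 + 36).

G(s) = 6/(s^2 + 36)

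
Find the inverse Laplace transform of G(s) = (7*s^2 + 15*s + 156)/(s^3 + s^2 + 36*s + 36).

2*sin(6*t) + 3*cos(6*t) + 4*exp(-t)

Factor the denominator: s^3 + s^2 + 36*s + 36 = (s + 1)*(s^2 + 36).
Partial fraction decomposition gives [4/(s + 1)] + [3*s/(s^2 + 36)] + [12/(s^2 + 36)].
Invert each term: 4/(s + 1) ↔ 4e^(-t); 3·s/(s^2 + 36) ↔ 3cos(6t); 2·6/(s^2 + 36) ↔ 2sin(6t).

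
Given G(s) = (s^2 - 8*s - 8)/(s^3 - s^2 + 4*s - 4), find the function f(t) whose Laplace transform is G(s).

f(t) = -3*exp(t) - 2*sin(2*t) + 4*cos(2*t)

Factor the denominator: s^3 - s^2 + 4*s - 4 = (s - 1)*(s^2 + 4).
Partial fraction decomposition gives [-3/(s - 1)] + [4*s/(s^2 + 4)] + [-4/(s^2 + 4)].
Invert each term: -3/(s - 1) ↔ -3e^(t); 4·s/(s^2 + 4) ↔ 4cos(2t); -2·2/(s^2 + 4) ↔ -2sin(2t).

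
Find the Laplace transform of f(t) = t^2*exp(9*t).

2/(s - 9)^3

L{e^(9t)} = 1/(s - 9).
Then apply L{t^2·g(t)} = (-1)^2 d^2/ds^2[H(s)] with H(s) = 1/(s - 9):
differentiating 2 times and applying the sign gives 2/(s - 9)^3.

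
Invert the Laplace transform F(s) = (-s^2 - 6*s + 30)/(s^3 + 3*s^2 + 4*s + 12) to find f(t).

Factor the denominator: s^3 + 3*s^2 + 4*s + 12 = (s + 3)*(s^2 + 4).
Partial fraction decomposition gives [3/(s + 3)] + [-4*s/(s^2 + 4)] + [6/(s^2 + 4)].
Invert each term: 3/(s + 3) ↔ 3e^(-3t); -4·s/(s^2 + 4) ↔ -4cos(2t); 3·2/(s^2 + 4) ↔ 3sin(2t).

f(t) = 3*sin(2*t) - 4*cos(2*t) + 3*exp(-3*t)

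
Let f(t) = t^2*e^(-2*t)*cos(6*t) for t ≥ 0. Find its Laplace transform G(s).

L{cos(6t)} = s/(s^2 + 36).
Multiplying by e^(-2t) shifts s → s + 2, so L{e^(-2*t)*cos(6*t)} = (s + 2)/((s + 2)^2 + 36).
Then apply L{t^2·g(t)} = (-1)^2 d^2/ds^2[H(s)] with H(s) = (s + 2)/((s + 2)^2 + 36):
differentiating 2 times and applying the sign gives 2*(s + 2)*(s^2 + 4*s - 104)/(s^2 + 4*s + 40)^3.

G(s) = 2*(s + 2)*(s^2 + 4*s - 104)/(s^2 + 4*s + 40)^3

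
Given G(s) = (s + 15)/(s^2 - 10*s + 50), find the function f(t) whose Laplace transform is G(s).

Complete the square in the denominator: s^2 - 10*s + 50 = (s - 5)^2 + 5^2.
Split the numerator to match: s + 15 = 1·(s - 5) + 4·5.
Invert each term: 1·(s - 5)/((s - 5)^2 + 25) ↔ e^(5t)cos(5t); 4·5/((s - 5)^2 + 25) ↔ 4e^(5t)sin(5t).

f(t) = 4*exp(5*t)*sin(5*t) + exp(5*t)*cos(5*t)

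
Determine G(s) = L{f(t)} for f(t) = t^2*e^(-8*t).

L{e^(-8t)} = 1/(s + 8).
Then apply L{t^2·g(t)} = (-1)^2 d^2/ds^2[H(s)] with H(s) = 1/(s + 8):
differentiating 2 times and applying the sign gives 2/(s + 8)^3.

G(s) = 2/(s + 8)^3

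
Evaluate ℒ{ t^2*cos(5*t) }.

2*s*(s^2 - 75)/(s^2 + 25)^3

L{cos(5t)} = s/(s^2 + 25).
Then apply L{t^2·g(t)} = (-1)^2 d^2/ds^2[H(s)] with H(s) = s/(s^2 + 25):
differentiating 2 times and applying the sign gives 2*s*(s^2 - 75)/(s^2 + 25)^3.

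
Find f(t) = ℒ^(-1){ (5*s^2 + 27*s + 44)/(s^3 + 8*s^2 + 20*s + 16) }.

Factor the denominator: s^3 + 8*s^2 + 20*s + 16 = (s + 2)^2*(s + 4).
Partial fraction decomposition gives [1/(s + 2)] + [5/(s + 2)^2] + [4/(s + 4)].
Invert each term: 1/(s + 2) ↔ e^(-2t); 5/(s + 2)^2 ↔ 5t·e^(-2t); 4/(s + 4) ↔ 4e^(-4t).

f(t) = 5*t*exp(-2*t) + exp(-2*t) + 4*exp(-4*t)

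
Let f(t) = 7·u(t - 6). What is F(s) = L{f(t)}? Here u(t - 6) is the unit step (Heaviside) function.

By the second shifting theorem, L{u(t - c)·g(t - c)} = e^(-cs)·G(s) with c = 6 and G(s) = L{g(t)}.
L{7} = 7/s.

F(s) = 7*exp(-6*s)/s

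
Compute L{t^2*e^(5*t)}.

L{e^(5t)} = 1/(s - 5).
Then apply L{t^2·g(t)} = (-1)^2 d^2/ds^2[G(s)] with G(s) = 1/(s - 5):
differentiating 2 times and applying the sign gives 2/(s - 5)^3.

2/(s - 5)^3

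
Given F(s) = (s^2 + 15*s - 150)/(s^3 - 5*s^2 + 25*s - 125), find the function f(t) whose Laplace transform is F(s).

Factor the denominator: s^3 - 5*s^2 + 25*s - 125 = (s - 5)*(s^2 + 25).
Partial fraction decomposition gives [-1/(s - 5)] + [2*s/(s^2 + 25)] + [25/(s^2 + 25)].
Invert each term: -1/(s - 5) ↔ -e^(5t); 2·s/(s^2 + 25) ↔ 2cos(5t); 5·5/(s^2 + 25) ↔ 5sin(5t).

f(t) = -exp(5*t) + 5*sin(5*t) + 2*cos(5*t)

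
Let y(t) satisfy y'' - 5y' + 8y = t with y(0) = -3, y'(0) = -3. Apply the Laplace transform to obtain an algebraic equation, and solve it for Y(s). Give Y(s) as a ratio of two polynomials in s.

Y(s) = (-3*s^3 + 12*s^2 + 1)/(s^4 - 5*s^3 + 8*s^2)

Laplace-transform each side.
The derivative rules (L{y''} = s^2 Y - s·y(0) - y'(0) and L{y'} = sY - y(0), with y(0) = -3, y'(0) = -3) turn the left side into (s^2 - 5*s + 8)Y - (-3*s + 12).
The right side is L{t} = s^(-2).
So (s^2 - 5*s + 8)Y = s^(-2) + (-3*s + 12).
Solve for Y(s) and write it as one ratio of polynomials.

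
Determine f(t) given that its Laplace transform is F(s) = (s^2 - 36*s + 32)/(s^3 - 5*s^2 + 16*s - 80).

Factor the denominator: s^3 - 5*s^2 + 16*s - 80 = (s - 5)*(s^2 + 16).
Partial fraction decomposition gives [-3/(s - 5)] + [4*s/(s^2 + 16)] + [-16/(s^2 + 16)].
Invert each term: -3/(s - 5) ↔ -3e^(5t); 4·s/(s^2 + 16) ↔ 4cos(4t); -4·4/(s^2 + 16) ↔ -4sin(4t).

f(t) = -3*exp(5*t) - 4*sin(4*t) + 4*cos(4*t)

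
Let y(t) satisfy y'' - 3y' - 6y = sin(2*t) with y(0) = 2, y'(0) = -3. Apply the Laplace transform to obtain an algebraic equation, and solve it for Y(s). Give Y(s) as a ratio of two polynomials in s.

Y(s) = (2*s^3 - 9*s^2 + 8*s - 34)/(s^4 - 3*s^3 - 2*s^2 - 12*s - 24)

Transform both sides with L{·}.
Using L{y''} = s^2 Y - s·y(0) - y'(0) and L{y'} = sY - y(0), with y(0) = 2, y'(0) = -3, the left side becomes (s^2 - 3*s - 6)Y - (2*s - 9).
The right side is L{sin(2*t)} = 2/(s^2 + 4).
So (s^2 - 3*s - 6)Y = 2/(s^2 + 4) + (2*s - 9).
Solve for Y(s) and write it as one ratio of polynomials.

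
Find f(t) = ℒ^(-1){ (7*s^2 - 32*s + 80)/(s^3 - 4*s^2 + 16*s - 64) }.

Factor the denominator: s^3 - 4*s^2 + 16*s - 64 = (s - 4)*(s^2 + 16).
Partial fraction decomposition gives [2/(s - 4)] + [5*s/(s^2 + 16)] + [-12/(s^2 + 16)].
Invert each term: 2/(s - 4) ↔ 2e^(4t); 5·s/(s^2 + 16) ↔ 5cos(4t); -3·4/(s^2 + 16) ↔ -3sin(4t).

f(t) = 2*exp(4*t) - 3*sin(4*t) + 5*cos(4*t)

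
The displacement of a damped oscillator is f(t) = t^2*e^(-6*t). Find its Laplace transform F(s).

L{t^2} = 2!/s^3 = 2/s^3.
By the first shifting theorem, multiplying by e^(-6t) replaces s with s + 6.

F(s) = 2/(s + 6)^3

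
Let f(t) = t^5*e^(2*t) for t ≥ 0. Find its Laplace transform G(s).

G(s) = 120/(s - 2)^6

L{t^5} = 5!/s^6 = 120/s^6.
By the first shifting theorem, multiplying by e^(2t) replaces s with s - 2.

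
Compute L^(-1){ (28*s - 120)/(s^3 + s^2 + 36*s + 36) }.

Factor the denominator: s^3 + s^2 + 36*s + 36 = (s + 1)*(s^2 + 36).
Partial fraction decomposition gives [-4/(s + 1)] + [4*s/(s^2 + 36)] + [24/(s^2 + 36)].
Invert each term: -4/(s + 1) ↔ -4e^(-t); 4·s/(s^2 + 36) ↔ 4cos(6t); 4·6/(s^2 + 36) ↔ 4sin(6t).

4*sin(6*t) + 4*cos(6*t) - 4*exp(-t)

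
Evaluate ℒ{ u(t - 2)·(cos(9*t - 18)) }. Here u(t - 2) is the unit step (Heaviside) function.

By the second shifting theorem, L{u(t - c)·g(t - c)} = e^(-cs)·G(s) with c = 2 and G(s) = L{g(t)}.
L{cos(9t)} = s/(s^2 + 81).

s*exp(-2*s)/(s^2 + 81)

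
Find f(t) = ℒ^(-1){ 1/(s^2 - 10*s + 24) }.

Rewrite the denominator: s^2 - 10*s + 24 = (s - 5)^2 - 1.
The form in (s - 5) signals a first-shifting-theorem factor e^(5t).
Since L{sinh(t)} = 1/(s^2 - 1), the inverse is e^(5*t)*sinh(t).

f(t) = exp(5*t)*sinh(t)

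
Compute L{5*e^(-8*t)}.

5/(s + 8)

L{5} = 5/s.
By the first shifting theorem, multiplying by e^(-8t) replaces s with s + 8.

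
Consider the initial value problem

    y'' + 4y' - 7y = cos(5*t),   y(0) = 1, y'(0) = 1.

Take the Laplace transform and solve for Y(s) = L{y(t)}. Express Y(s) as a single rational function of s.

Y(s) = (s^3 + 5*s^2 + 26*s + 125)/(s^4 + 4*s^3 + 18*s^2 + 100*s - 175)

Apply the Laplace transform to the equation.
With L{y''} = s^2 Y - s·y(0) - y'(0) and L{y'} = sY - y(0), with y(0) = 1, y'(0) = 1: the LHS transforms to (s^2 + 4*s - 7)Y - (s + 5).
The right side is L{cos(5*t)} = s/(s^2 + 25).
So (s^2 + 4*s - 7)Y = s/(s^2 + 25) + (s + 5).
Isolate Y and clear denominators.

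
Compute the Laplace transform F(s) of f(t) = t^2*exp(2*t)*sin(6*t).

F(s) = 36*(s^2 - 4*s - 8)/(s^2 - 4*s + 40)^3

L{sin(6t)} = 6/(s^2 + 36).
Multiplying by e^(2t) shifts s → s - 2, so L{exp(2*t)*sin(6*t)} = 6/((s - 2)^2 + 36).
Then apply L{t^2·g(t)} = (-1)^2 d^2/ds^2[G(s)] with G(s) = 6/((s - 2)^2 + 36):
differentiating 2 times and applying the sign gives 36*(s^2 - 4*s - 8)/(s^2 - 4*s + 40)^3.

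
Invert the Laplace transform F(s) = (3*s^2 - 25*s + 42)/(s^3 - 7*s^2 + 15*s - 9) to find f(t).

f(t) = -3*t*exp(3*t) - 2*exp(3*t) + 5*exp(t)

Factor the denominator: s^3 - 7*s^2 + 15*s - 9 = (s - 3)^2*(s - 1).
Partial fraction decomposition gives [-2/(s - 3)] + [-3/(s - 3)^2] + [5/(s - 1)].
Invert each term: -2/(s - 3) ↔ -2e^(3t); -3/(s - 3)^2 ↔ -3t·e^(3t); 5/(s - 1) ↔ 5e^(t).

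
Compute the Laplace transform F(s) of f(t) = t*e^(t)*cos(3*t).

F(s) = (s - 4)*(s + 2)/(s^2 - 2*s + 10)^2

L{cos(3t)} = s/(s^2 + 9).
Multiplying by e^(t) shifts s → s - 1, so L{e^(t)*cos(3*t)} = (s - 1)/((s - 1)^2 + 9).
Then apply L{t·g(t)} = -d/ds[G(s)] with G(s) = (s - 1)/((s - 1)^2 + 9):
differentiating 1 time and applying the sign gives (s - 4)*(s + 2)/(s^2 - 2*s + 10)^2.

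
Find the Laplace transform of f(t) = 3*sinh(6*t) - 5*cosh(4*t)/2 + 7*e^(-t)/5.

Apply the Laplace transform termwise.
(3)·[L{sinh(6t)} = 6/(s^2 - 36)]; (-5/2)·[L{cosh(4t)} = s/(s^2 - 16)]; (7/5)·[L{e^(-t)} = 1/(s + 1)].

-5*s/(2*(s^2 - 16)) + 18/(s^2 - 36) + 7/(5*(s + 1))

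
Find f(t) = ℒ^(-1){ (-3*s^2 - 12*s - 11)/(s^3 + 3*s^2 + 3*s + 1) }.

Factor the denominator: s^3 + 3*s^2 + 3*s + 1 = (s + 1)^3.
Partial fraction decomposition gives [-3/(s + 1)] + [-6/(s + 1)^2] + [-2/(s + 1)^3].
Invert each term: -3/(s + 1) ↔ -3e^(-t); -6/(s + 1)^2 ↔ -6t·e^(-t); -2/(s + 1)^3 ↔ (-1)t^2·e^(-t).

f(t) = -t^2*exp(-t) - 6*t*exp(-t) - 3*exp(-t)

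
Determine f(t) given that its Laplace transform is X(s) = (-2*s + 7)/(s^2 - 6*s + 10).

Complete the square in the denominator: s^2 - 6*s + 10 = (s - 3)^2 + 1^2.
Split the numerator to match: -2*s + 7 = -2·(s - 3) + 1·1.
Invert each term: -2·(s - 3)/((s - 3)^2 + 1) ↔ -2e^(3t)cos(t); 1·1/((s - 3)^2 + 1) ↔ e^(3t)sin(t).

f(t) = exp(3*t)*sin(t) - 2*exp(3*t)*cos(t)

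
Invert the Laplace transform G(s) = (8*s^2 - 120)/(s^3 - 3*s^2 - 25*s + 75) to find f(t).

Factor the denominator: s^3 - 3*s^2 - 25*s + 75 = (s - 5)*(s - 3)*(s + 5).
Partial fraction decomposition gives [3/(s - 3)] + [4/(s - 5)] + [1/(s + 5)].
Invert each term: 3/(s - 3) ↔ 3e^(3t); 4/(s - 5) ↔ 4e^(5t); 1/(s + 5) ↔ e^(-5t).

f(t) = 4*exp(5*t) + 3*exp(3*t) + exp(-5*t)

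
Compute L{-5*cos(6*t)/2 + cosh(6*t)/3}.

The transform is linear, so treat each term independently.
(-5/2)·[L{cos(6t)} = s/(s^2 + 36)]; (1/3)·[L{cosh(6t)} = s/(s^2 - 36)].

-5*s/(2*(s^2 + 36)) + s/(3*(s^2 - 36))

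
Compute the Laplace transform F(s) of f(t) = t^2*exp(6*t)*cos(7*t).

L{cos(7t)} = s/(s^2 + 49).
Multiplying by e^(6t) shifts s → s - 6, so L{exp(6*t)*cos(7*t)} = (s - 6)/((s - 6)^2 + 49).
Then apply L{t^2·g(t)} = (-1)^2 d^2/ds^2[G(s)] with G(s) = (s - 6)/((s - 6)^2 + 49):
differentiating 2 times and applying the sign gives 2*(s - 6)*(s^2 - 12*s - 111)/(s^2 - 12*s + 85)^3.

F(s) = 2*(s - 6)*(s^2 - 12*s - 111)/(s^2 - 12*s + 85)^3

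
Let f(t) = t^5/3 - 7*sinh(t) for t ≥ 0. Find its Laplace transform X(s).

Apply the Laplace transform termwise.
(-7)·[L{sinh(t)} = 1/(s^2 - 1)]; (1/3)·[L{t^5} = 5!/s^6 = 120/s^6].

X(s) = -7/(s^2 - 1) + 40/s^6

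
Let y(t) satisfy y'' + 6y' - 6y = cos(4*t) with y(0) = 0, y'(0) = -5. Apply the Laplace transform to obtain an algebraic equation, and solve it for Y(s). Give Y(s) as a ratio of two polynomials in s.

Apply the Laplace transform to the equation.
The derivative rules (L{y''} = s^2 Y - s·y(0) - y'(0) and L{y'} = sY - y(0), with y(0) = 0, y'(0) = -5) turn the left side into (s^2 + 6*s - 6)Y - (-5).
The right side is L{cos(4*t)} = s/(s^2 + 16).
So (s^2 + 6*s - 6)Y = s/(s^2 + 16) + (-5).
Solve for Y(s) and write it as one ratio of polynomials.

Y(s) = (-5*s^2 + s - 80)/(s^4 + 6*s^3 + 10*s^2 + 96*s - 96)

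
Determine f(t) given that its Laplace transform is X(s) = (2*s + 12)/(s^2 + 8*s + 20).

Complete the square in the denominator: s^2 + 8*s + 20 = (s + 4)^2 + 2^2.
Split the numerator to match: 2*s + 12 = 2·(s + 4) + 2·2.
Invert each term: 2·(s + 4)/((s + 4)^2 + 4) ↔ 2e^(-4t)cos(2t); 2·2/((s + 4)^2 + 4) ↔ 2e^(-4t)sin(2t).

f(t) = 2*exp(-4*t)*sin(2*t) + 2*exp(-4*t)*cos(2*t)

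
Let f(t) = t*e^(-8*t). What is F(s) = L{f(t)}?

F(s) = (s + 8)^(-2)

L{e^(-8t)} = 1/(s + 8).
Then apply L{t·g(t)} = -d/ds[G(s)] with G(s) = 1/(s + 8):
differentiating 1 time and applying the sign gives (s + 8)^(-2).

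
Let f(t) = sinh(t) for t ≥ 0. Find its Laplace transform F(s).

L{sinh(t)} = 1/(s^2 - 1).

F(s) = 1/(s^2 - 1)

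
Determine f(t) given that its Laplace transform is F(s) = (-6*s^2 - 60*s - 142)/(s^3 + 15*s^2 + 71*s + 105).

f(t) = -2*exp(-3*t) - 2*exp(-5*t) - 2*exp(-7*t)

Factor the denominator: s^3 + 15*s^2 + 71*s + 105 = (s + 3)*(s + 5)*(s + 7).
Partial fraction decomposition gives [-2/(s + 3)] + [-2/(s + 5)] + [-2/(s + 7)].
Invert each term: -2/(s + 3) ↔ -2e^(-3t); -2/(s + 5) ↔ -2e^(-5t); -2/(s + 7) ↔ -2e^(-7t).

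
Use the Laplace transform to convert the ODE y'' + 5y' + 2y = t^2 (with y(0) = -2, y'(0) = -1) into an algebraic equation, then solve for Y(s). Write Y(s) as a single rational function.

Y(s) = (-2*s^4 - 11*s^3 + 2)/(s^5 + 5*s^4 + 2*s^3)

Take the Laplace transform of both sides.
With L{y''} = s^2 Y - s·y(0) - y'(0) and L{y'} = sY - y(0), with y(0) = -2, y'(0) = -1: the LHS transforms to (s^2 + 5*s + 2)Y - (-2*s - 11).
The right side is L{t^2} = 2/s^3.
So (s^2 + 5*s + 2)Y = 2/s^3 + (-2*s - 11).
Solve for Y(s) and write it as one ratio of polynomials.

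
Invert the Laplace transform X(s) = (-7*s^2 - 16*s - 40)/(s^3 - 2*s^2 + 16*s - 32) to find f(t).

f(t) = -5*exp(2*t) - 5*sin(4*t) - 2*cos(4*t)

Factor the denominator: s^3 - 2*s^2 + 16*s - 32 = (s - 2)*(s^2 + 16).
Partial fraction decomposition gives [-5/(s - 2)] + [-2*s/(s^2 + 16)] + [-20/(s^2 + 16)].
Invert each term: -5/(s - 2) ↔ -5e^(2t); -2·s/(s^2 + 16) ↔ -2cos(4t); -5·4/(s^2 + 16) ↔ -5sin(4t).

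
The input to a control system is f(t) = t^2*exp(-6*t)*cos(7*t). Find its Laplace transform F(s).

F(s) = 2*(s + 6)*(s^2 + 12*s - 111)/(s^2 + 12*s + 85)^3

L{cos(7t)} = s/(s^2 + 49).
Multiplying by e^(-6t) shifts s → s + 6, so L{exp(-6*t)*cos(7*t)} = (s + 6)/((s + 6)^2 + 49).
Then apply L{t^2·g(t)} = (-1)^2 d^2/ds^2[G(s)] with G(s) = (s + 6)/((s + 6)^2 + 49):
differentiating 2 times and applying the sign gives 2*(s + 6)*(s^2 + 12*s - 111)/(s^2 + 12*s + 85)^3.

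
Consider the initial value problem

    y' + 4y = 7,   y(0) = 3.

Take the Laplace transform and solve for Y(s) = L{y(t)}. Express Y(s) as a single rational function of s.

Take the Laplace transform of both sides.
The derivative rules (L{y'} = sY - y(0) = sY - 3) turn the left side into (s + 4)Y - (3).
The right side is L{7} = 7/s.
So (s + 4)Y = 7/s + (3).
Isolate Y and clear denominators.

Y(s) = (3*s + 7)/(s^2 + 4*s)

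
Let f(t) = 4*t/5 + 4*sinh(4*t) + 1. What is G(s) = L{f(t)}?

G(s) = 16/(s^2 - 16) + 1/s + 4/(5*s^2)

The transform is linear, so treat each term independently.
(4/5)·[L{t} = 1!/s^2 = 1/s^2]; L{1} = 1/s; (4)·[L{sinh(4t)} = 4/(s^2 - 16)].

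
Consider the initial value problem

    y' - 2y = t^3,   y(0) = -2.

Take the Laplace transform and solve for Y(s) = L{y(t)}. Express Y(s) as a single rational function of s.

Y(s) = (-2*s^4 + 6)/(s^5 - 2*s^4)

Laplace-transform each side.
The derivative rules (L{y'} = sY - y(0) = sY - (-2)) turn the left side into (s - 2)Y - (-2).
The right side is L{t^3} = 6/s^4.
So (s - 2)Y = 6/s^4 + (-2).
Isolate Y and clear denominators.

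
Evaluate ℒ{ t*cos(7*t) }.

(s - 7)*(s + 7)/(s^2 + 49)^2

L{cos(7t)} = s/(s^2 + 49).
Then apply L{t·g(t)} = -d/ds[G(s)] with G(s) = s/(s^2 + 49):
differentiating 1 time and applying the sign gives (s - 7)*(s + 7)/(s^2 + 49)^2.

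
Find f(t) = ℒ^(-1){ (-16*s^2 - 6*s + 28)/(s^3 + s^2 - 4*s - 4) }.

Factor the denominator: s^3 + s^2 - 4*s - 4 = (s - 2)*(s + 1)*(s + 2).
Partial fraction decomposition gives [-4/(s - 2)] + [-6/(s + 1)] + [-6/(s + 2)].
Invert each term: -4/(s - 2) ↔ -4e^(2t); -6/(s + 1) ↔ -6e^(-t); -6/(s + 2) ↔ -6e^(-2t).

f(t) = -4*exp(2*t) - 6*exp(-t) - 6*exp(-2*t)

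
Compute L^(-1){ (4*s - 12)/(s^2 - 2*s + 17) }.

-2*exp(t)*sin(4*t) + 4*exp(t)*cos(4*t)

Complete the square in the denominator: s^2 - 2*s + 17 = (s - 1)^2 + 4^2.
Split the numerator to match: 4*s - 12 = 4·(s - 1) - 2·4.
Invert each term: 4·(s - 1)/((s - 1)^2 + 16) ↔ 4e^(t)cos(4t); -2·4/((s - 1)^2 + 16) ↔ -2e^(t)sin(4t).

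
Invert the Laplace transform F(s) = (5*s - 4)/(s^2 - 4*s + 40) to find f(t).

Complete the square in the denominator: s^2 - 4*s + 40 = (s - 2)^2 + 6^2.
Split the numerator to match: 5*s - 4 = 5·(s - 2) + 1·6.
Invert each term: 5·(s - 2)/((s - 2)^2 + 36) ↔ 5e^(2t)cos(6t); 1·6/((s - 2)^2 + 36) ↔ e^(2t)sin(6t).

f(t) = exp(2*t)*sin(6*t) + 5*exp(2*t)*cos(6*t)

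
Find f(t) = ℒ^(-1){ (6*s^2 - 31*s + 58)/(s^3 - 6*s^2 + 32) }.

Factor the denominator: s^3 - 6*s^2 + 32 = (s - 4)^2*(s + 2).
Partial fraction decomposition gives [2/(s - 4)] + [5/(s - 4)^2] + [4/(s + 2)].
Invert each term: 2/(s - 4) ↔ 2e^(4t); 5/(s - 4)^2 ↔ 5t·e^(4t); 4/(s + 2) ↔ 4e^(-2t).

f(t) = 5*t*exp(4*t) + 2*exp(4*t) + 4*exp(-2*t)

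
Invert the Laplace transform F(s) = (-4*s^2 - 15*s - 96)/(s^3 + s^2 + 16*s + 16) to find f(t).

Factor the denominator: s^3 + s^2 + 16*s + 16 = (s + 1)*(s^2 + 16).
Partial fraction decomposition gives [-5/(s + 1)] + [s/(s^2 + 16)] + [-16/(s^2 + 16)].
Invert each term: -5/(s + 1) ↔ -5e^(-t); 1·s/(s^2 + 16) ↔ cos(4t); -4·4/(s^2 + 16) ↔ -4sin(4t).

f(t) = -4*sin(4*t) + cos(4*t) - 5*exp(-t)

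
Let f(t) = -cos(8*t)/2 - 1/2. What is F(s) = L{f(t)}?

By linearity of the Laplace transform, transform each term separately.
(-1/2)·[L{cos(8t)} = s/(s^2 + 64)]; L{-1/2} = (-1/2)/s.

F(s) = -s/(2*(s^2 + 64)) - 1/(2*s)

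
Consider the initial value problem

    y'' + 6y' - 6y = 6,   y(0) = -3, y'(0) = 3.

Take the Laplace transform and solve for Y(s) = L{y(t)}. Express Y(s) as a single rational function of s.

Apply the Laplace transform to the equation.
With L{y''} = s^2 Y - s·y(0) - y'(0) and L{y'} = sY - y(0), with y(0) = -3, y'(0) = 3: the LHS transforms to (s^2 + 6*s - 6)Y - (-3*s - 15).
The right side is L{6} = 6/s.
So (s^2 + 6*s - 6)Y = 6/s + (-3*s - 15).
Isolate Y and clear denominators.

Y(s) = (-3*s^2 - 15*s + 6)/(s^3 + 6*s^2 - 6*s)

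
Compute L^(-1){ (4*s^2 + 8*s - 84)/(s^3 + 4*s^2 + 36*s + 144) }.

Factor the denominator: s^3 + 4*s^2 + 36*s + 144 = (s + 4)*(s^2 + 36).
Partial fraction decomposition gives [-1/(s + 4)] + [5*s/(s^2 + 36)] + [-12/(s^2 + 36)].
Invert each term: -1/(s + 4) ↔ -e^(-4t); 5·s/(s^2 + 36) ↔ 5cos(6t); -2·6/(s^2 + 36) ↔ -2sin(6t).

-2*sin(6*t) + 5*cos(6*t) - exp(-4*t)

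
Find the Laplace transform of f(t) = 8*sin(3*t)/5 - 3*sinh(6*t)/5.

The transform is linear, so treat each term independently.
(8/5)·[L{sin(3t)} = 3/(s^2 + 9)]; (-3/5)·[L{sinh(6t)} = 6/(s^2 - 36)].

24/(5*(s^2 + 9)) - 18/(5*(s^2 - 36))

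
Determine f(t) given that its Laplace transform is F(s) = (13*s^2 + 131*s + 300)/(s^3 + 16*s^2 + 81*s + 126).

Factor the denominator: s^3 + 16*s^2 + 81*s + 126 = (s + 3)*(s + 6)*(s + 7).
Partial fraction decomposition gives [6/(s + 6)] + [2/(s + 3)] + [5/(s + 7)].
Invert each term: 6/(s + 6) ↔ 6e^(-6t); 2/(s + 3) ↔ 2e^(-3t); 5/(s + 7) ↔ 5e^(-7t).

f(t) = 2*exp(-3*t) + 6*exp(-6*t) + 5*exp(-7*t)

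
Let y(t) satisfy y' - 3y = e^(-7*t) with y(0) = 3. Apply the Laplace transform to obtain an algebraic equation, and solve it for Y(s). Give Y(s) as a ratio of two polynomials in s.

Y(s) = (3*s + 22)/(s^2 + 4*s - 21)

Transform both sides with L{·}.
Using L{y'} = sY - y(0) = sY - 3, the left side becomes (s - 3)Y - (3).
The right side is L{e^(-7*t)} = 1/(s + 7).
So (s - 3)Y = 1/(s + 7) + (3).
Divide through and combine into a single rational function.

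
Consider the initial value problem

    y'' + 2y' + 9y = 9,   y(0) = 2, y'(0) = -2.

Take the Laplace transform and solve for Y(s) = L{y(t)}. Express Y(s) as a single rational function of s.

Y(s) = (2*s^2 + 2*s + 9)/(s^3 + 2*s^2 + 9*s)

Laplace-transform each side.
With L{y''} = s^2 Y - s·y(0) - y'(0) and L{y'} = sY - y(0), with y(0) = 2, y'(0) = -2: the LHS transforms to (s^2 + 2*s + 9)Y - (2*s + 2).
The right side is L{9} = 9/s.
So (s^2 + 2*s + 9)Y = 9/s + (2*s + 2).
Isolate Y and clear denominators.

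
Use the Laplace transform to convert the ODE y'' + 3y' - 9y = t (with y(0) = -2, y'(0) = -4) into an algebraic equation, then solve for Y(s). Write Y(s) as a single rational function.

Take the Laplace transform of both sides.
The derivative rules (L{y''} = s^2 Y - s·y(0) - y'(0) and L{y'} = sY - y(0), with y(0) = -2, y'(0) = -4) turn the left side into (s^2 + 3*s - 9)Y - (-2*s - 10).
The right side is L{t} = s^(-2).
So (s^2 + 3*s - 9)Y = s^(-2) + (-2*s - 10).
Isolate Y and clear denominators.

Y(s) = (-2*s^3 - 10*s^2 + 1)/(s^4 + 3*s^3 - 9*s^2)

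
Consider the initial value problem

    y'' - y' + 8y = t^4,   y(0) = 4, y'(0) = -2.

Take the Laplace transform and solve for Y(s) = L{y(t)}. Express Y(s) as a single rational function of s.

Apply the Laplace transform to the equation.
Using L{y''} = s^2 Y - s·y(0) - y'(0) and L{y'} = sY - y(0), with y(0) = 4, y'(0) = -2, the left side becomes (s^2 - s + 8)Y - (4*s - 6).
The right side is L{t^4} = 24/s^5.
So (s^2 - s + 8)Y = 24/s^5 + (4*s - 6).
Isolate Y and clear denominators.

Y(s) = (4*s^6 - 6*s^5 + 24)/(s^7 - s^6 + 8*s^5)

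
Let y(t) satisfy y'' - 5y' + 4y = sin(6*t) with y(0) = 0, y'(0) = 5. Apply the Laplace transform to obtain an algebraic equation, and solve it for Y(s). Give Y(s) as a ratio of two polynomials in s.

Y(s) = (5*s^2 + 186)/(s^4 - 5*s^3 + 40*s^2 - 180*s + 144)

Apply the Laplace transform to the equation.
With L{y''} = s^2 Y - s·y(0) - y'(0) and L{y'} = sY - y(0), with y(0) = 0, y'(0) = 5: the LHS transforms to (s^2 - 5*s + 4)Y - (5).
The right side is L{sin(6*t)} = 6/(s^2 + 36).
So (s^2 - 5*s + 4)Y = 6/(s^2 + 36) + (5).
Divide through and combine into a single rational function.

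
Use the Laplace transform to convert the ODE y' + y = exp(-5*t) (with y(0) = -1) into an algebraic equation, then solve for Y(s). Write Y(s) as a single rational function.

Take the Laplace transform of both sides.
Using L{y'} = sY - y(0) = sY - (-1), the left side becomes (s + 1)Y - (-1).
The right side is L{exp(-5*t)} = 1/(s + 5).
So (s + 1)Y = 1/(s + 5) + (-1).
Isolate Y and clear denominators.

Y(s) = (-s - 4)/(s^2 + 6*s + 5)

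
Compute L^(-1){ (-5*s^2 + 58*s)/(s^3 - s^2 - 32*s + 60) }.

5*exp(5*t) - 4*exp(2*t) - 6*exp(-6*t)

Factor the denominator: s^3 - s^2 - 32*s + 60 = (s - 5)*(s - 2)*(s + 6).
Partial fraction decomposition gives [-6/(s + 6)] + [5/(s - 5)] + [-4/(s - 2)].
Invert each term: -6/(s + 6) ↔ -6e^(-6t); 5/(s - 5) ↔ 5e^(5t); -4/(s - 2) ↔ -4e^(2t).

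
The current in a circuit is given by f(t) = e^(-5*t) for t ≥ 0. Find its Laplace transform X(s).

X(s) = 1/(s + 5)

L{1} = 1/s.
By the first shifting theorem, multiplying by e^(-5t) replaces s with s + 5.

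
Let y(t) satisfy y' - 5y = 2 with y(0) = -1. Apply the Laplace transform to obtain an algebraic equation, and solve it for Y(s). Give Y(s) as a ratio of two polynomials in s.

Apply the Laplace transform to the equation.
Using L{y'} = sY - y(0) = sY - (-1), the left side becomes (s - 5)Y - (-1).
The right side is L{2} = 2/s.
So (s - 5)Y = 2/s + (-1).
Divide through and combine into a single rational function.

Y(s) = (-s + 2)/(s^2 - 5*s)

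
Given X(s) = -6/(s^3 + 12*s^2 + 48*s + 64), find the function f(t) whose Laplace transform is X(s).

f(t) = -3*t^2*exp(-4*t)

Rewrite the denominator: s^3 + 12*s^2 + 48*s + 64 = (s + 4)^3.
The form in (s + 4) signals a first-shifting-theorem factor e^(-4t).
Since L{t^2} = 2!/s^3 = 2/s^3, the inverse is t^2*e^(-4*t), scaled by -3.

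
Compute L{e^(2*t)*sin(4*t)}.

L{sin(4t)} = 4/(s^2 + 16).
By the first shifting theorem, multiplying by e^(2t) replaces s with s - 2.

4/((s - 2)^2 + 16)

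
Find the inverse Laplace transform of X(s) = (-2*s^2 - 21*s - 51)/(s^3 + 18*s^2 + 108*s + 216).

Factor the denominator: s^3 + 18*s^2 + 108*s + 216 = (s + 6)^3.
Partial fraction decomposition gives [-2/(s + 6)] + [3/(s + 6)^2] + [3/(s + 6)^3].
Invert each term: -2/(s + 6) ↔ -2e^(-6t); 3/(s + 6)^2 ↔ 3t·e^(-6t); 3/(s + 6)^3 ↔ (3/2)t^2·e^(-6t).

3*t^2*exp(-6*t)/2 + 3*t*exp(-6*t) - 2*exp(-6*t)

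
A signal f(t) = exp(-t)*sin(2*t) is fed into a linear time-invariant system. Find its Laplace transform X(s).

X(s) = 2/((s + 1)^2 + 4)

L{sin(2t)} = 2/(s^2 + 4).
By the first shifting theorem, multiplying by e^(-t) replaces s with s + 1.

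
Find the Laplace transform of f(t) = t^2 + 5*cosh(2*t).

5*s/(s^2 - 4) + 2/s^3

Apply the Laplace transform termwise.
L{t^2} = 2!/s^3 = 2/s^3; (5)·[L{cosh(2t)} = s/(s^2 - 4)].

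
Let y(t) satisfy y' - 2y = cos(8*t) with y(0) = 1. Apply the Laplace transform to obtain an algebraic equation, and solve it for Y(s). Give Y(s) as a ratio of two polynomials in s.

Y(s) = (s^2 + s + 64)/(s^3 - 2*s^2 + 64*s - 128)

Take the Laplace transform of both sides.
The derivative rules (L{y'} = sY - y(0) = sY - 1) turn the left side into (s - 2)Y - (1).
The right side is L{cos(8*t)} = s/(s^2 + 64).
So (s - 2)Y = s/(s^2 + 64) + (1).
Isolate Y and clear denominators.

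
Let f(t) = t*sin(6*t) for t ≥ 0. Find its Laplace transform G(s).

G(s) = 12*s/(s^2 + 36)^2

L{sin(6t)} = 6/(s^2 + 36).
Then apply L{t·g(t)} = -d/ds[H(s)] with H(s) = 6/(s^2 + 36):
differentiating 1 time and applying the sign gives 12*s/(s^2 + 36)^2.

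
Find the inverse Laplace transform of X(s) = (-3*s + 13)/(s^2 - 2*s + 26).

Complete the square in the denominator: s^2 - 2*s + 26 = (s - 1)^2 + 5^2.
Split the numerator to match: -3*s + 13 = -3·(s - 1) + 2·5.
Invert each term: -3·(s - 1)/((s - 1)^2 + 25) ↔ -3e^(t)cos(5t); 2·5/((s - 1)^2 + 25) ↔ 2e^(t)sin(5t).

2*exp(t)*sin(5*t) - 3*exp(t)*cos(5*t)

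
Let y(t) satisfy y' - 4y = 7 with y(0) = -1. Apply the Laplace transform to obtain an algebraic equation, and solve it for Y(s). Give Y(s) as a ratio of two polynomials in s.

Y(s) = (-s + 7)/(s^2 - 4*s)

Laplace-transform each side.
The derivative rules (L{y'} = sY - y(0) = sY - (-1)) turn the left side into (s - 4)Y - (-1).
The right side is L{7} = 7/s.
So (s - 4)Y = 7/s + (-1).
Divide through and combine into a single rational function.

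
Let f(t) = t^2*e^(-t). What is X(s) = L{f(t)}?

L{e^(-t)} = 1/(s + 1).
Then apply L{t^2·g(t)} = (-1)^2 d^2/ds^2[G(s)] with G(s) = 1/(s + 1):
differentiating 2 times and applying the sign gives 2/(s + 1)^3.

X(s) = 2/(s + 1)^3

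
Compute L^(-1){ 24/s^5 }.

t^4

Since L{t^4} = 4!/s^5 = 24/s^5, the inverse is t^4.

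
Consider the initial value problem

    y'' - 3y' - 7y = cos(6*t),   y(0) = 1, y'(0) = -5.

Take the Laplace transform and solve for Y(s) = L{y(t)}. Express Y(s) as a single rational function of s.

Y(s) = (s^3 - 8*s^2 + 37*s - 288)/(s^4 - 3*s^3 + 29*s^2 - 108*s - 252)

Transform both sides with L{·}.
Using L{y''} = s^2 Y - s·y(0) - y'(0) and L{y'} = sY - y(0), with y(0) = 1, y'(0) = -5, the left side becomes (s^2 - 3*s - 7)Y - (s - 8).
The right side is L{cos(6*t)} = s/(s^2 + 36).
So (s^2 - 3*s - 7)Y = s/(s^2 + 36) + (s - 8).
Divide through and combine into a single rational function.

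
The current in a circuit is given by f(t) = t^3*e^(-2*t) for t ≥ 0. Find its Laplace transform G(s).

L{t^3} = 3!/s^4 = 6/s^4.
By the first shifting theorem, multiplying by e^(-2t) replaces s with s + 2.

G(s) = 6/(s + 2)^4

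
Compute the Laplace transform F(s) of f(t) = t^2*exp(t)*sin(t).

F(s) = 2*(3*s^2 - 6*s + 2)/(s^2 - 2*s + 2)^3

L{sin(t)} = 1/(s^2 + 1).
Multiplying by e^(t) shifts s → s - 1, so L{exp(t)*sin(t)} = 1/((s - 1)^2 + 1).
Then apply L{t^2·g(t)} = (-1)^2 d^2/ds^2[G(s)] with G(s) = 1/((s - 1)^2 + 1):
differentiating 2 times and applying the sign gives 2*(3*s^2 - 6*s + 2)/(s^2 - 2*s + 2)^3.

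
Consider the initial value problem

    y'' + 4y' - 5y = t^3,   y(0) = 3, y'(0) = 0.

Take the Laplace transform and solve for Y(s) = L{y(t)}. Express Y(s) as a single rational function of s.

Y(s) = (3*s^5 + 12*s^4 + 6)/(s^6 + 4*s^5 - 5*s^4)

Take the Laplace transform of both sides.
The derivative rules (L{y''} = s^2 Y - s·y(0) - y'(0) and L{y'} = sY - y(0), with y(0) = 3, y'(0) = 0) turn the left side into (s^2 + 4*s - 5)Y - (3*s + 12).
The right side is L{t^3} = 6/s^4.
So (s^2 + 4*s - 5)Y = 6/s^4 + (3*s + 12).
Isolate Y and clear denominators.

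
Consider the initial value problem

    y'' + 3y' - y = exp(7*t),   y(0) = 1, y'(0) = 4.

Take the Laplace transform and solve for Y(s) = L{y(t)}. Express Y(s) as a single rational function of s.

Take the Laplace transform of both sides.
The derivative rules (L{y''} = s^2 Y - s·y(0) - y'(0) and L{y'} = sY - y(0), with y(0) = 1, y'(0) = 4) turn the left side into (s^2 + 3*s - 1)Y - (s + 7).
The right side is L{exp(7*t)} = 1/(s - 7).
So (s^2 + 3*s - 1)Y = 1/(s - 7) + (s + 7).
Solve for Y(s) and write it as one ratio of polynomials.

Y(s) = (s^2 - 48)/(s^3 - 4*s^2 - 22*s + 7)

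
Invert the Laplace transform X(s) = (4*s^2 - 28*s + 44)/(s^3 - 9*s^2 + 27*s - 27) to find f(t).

f(t) = -2*t^2*exp(3*t) - 4*t*exp(3*t) + 4*exp(3*t)

Factor the denominator: s^3 - 9*s^2 + 27*s - 27 = (s - 3)^3.
Partial fraction decomposition gives [4/(s - 3)] + [-4/(s - 3)^2] + [-4/(s - 3)^3].
Invert each term: 4/(s - 3) ↔ 4e^(3t); -4/(s - 3)^2 ↔ -4t·e^(3t); -4/(s - 3)^3 ↔ (-2)t^2·e^(3t).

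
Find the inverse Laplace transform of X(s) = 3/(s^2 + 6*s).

Rewrite the denominator: s^2 + 6*s = (s + 3)^2 - 9.
The form in (s + 3) signals a first-shifting-theorem factor e^(-3t).
Since L{sinh(3t)} = 3/(s^2 - 9), the inverse is e^(-3*t)*sinh(3*t).

exp(-3*t)*sinh(3*t)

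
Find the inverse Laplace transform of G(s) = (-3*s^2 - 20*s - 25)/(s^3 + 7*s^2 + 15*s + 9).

-4*t*exp(-3*t) - 2*exp(-t) - exp(-3*t)

Factor the denominator: s^3 + 7*s^2 + 15*s + 9 = (s + 1)*(s + 3)^2.
Partial fraction decomposition gives [-1/(s + 3)] + [-4/(s + 3)^2] + [-2/(s + 1)].
Invert each term: -1/(s + 3) ↔ -e^(-3t); -4/(s + 3)^2 ↔ -4t·e^(-3t); -2/(s + 1) ↔ -2e^(-t).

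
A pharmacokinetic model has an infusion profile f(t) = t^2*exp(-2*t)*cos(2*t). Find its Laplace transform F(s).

F(s) = 2*(s + 2)*(s^2 + 4*s - 8)/(s^2 + 4*s + 8)^3

L{cos(2t)} = s/(s^2 + 4).
Multiplying by e^(-2t) shifts s → s + 2, so L{exp(-2*t)*cos(2*t)} = (s + 2)/((s + 2)^2 + 4).
Then apply L{t^2·g(t)} = (-1)^2 d^2/ds^2[G(s)] with G(s) = (s + 2)/((s + 2)^2 + 4):
differentiating 2 times and applying the sign gives 2*(s + 2)*(s^2 + 4*s - 8)/(s^2 + 4*s + 8)^3.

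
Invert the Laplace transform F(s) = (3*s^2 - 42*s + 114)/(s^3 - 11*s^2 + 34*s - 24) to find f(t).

Factor the denominator: s^3 - 11*s^2 + 34*s - 24 = (s - 6)*(s - 4)*(s - 1).
Partial fraction decomposition gives [1/(s - 4)] + [-3/(s - 6)] + [5/(s - 1)].
Invert each term: 1/(s - 4) ↔ e^(4t); -3/(s - 6) ↔ -3e^(6t); 5/(s - 1) ↔ 5e^(t).

f(t) = -3*exp(6*t) + exp(4*t) + 5*exp(t)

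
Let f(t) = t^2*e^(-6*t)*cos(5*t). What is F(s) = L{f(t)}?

L{cos(5t)} = s/(s^2 + 25).
Multiplying by e^(-6t) shifts s → s + 6, so L{e^(-6*t)*cos(5*t)} = (s + 6)/((s + 6)^2 + 25).
Then apply L{t^2·g(t)} = (-1)^2 d^2/ds^2[G(s)] with G(s) = (s + 6)/((s + 6)^2 + 25):
differentiating 2 times and applying the sign gives 2*(s + 6)*(s^2 + 12*s - 39)/(s^2 + 12*s + 61)^3.

F(s) = 2*(s + 6)*(s^2 + 12*s - 39)/(s^2 + 12*s + 61)^3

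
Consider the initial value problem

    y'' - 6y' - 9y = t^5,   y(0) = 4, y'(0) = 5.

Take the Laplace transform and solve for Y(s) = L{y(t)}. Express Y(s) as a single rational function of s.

Take the Laplace transform of both sides.
With L{y''} = s^2 Y - s·y(0) - y'(0) and L{y'} = sY - y(0), with y(0) = 4, y'(0) = 5: the LHS transforms to (s^2 - 6*s - 9)Y - (4*s - 19).
The right side is L{t^5} = 120/s^6.
So (s^2 - 6*s - 9)Y = 120/s^6 + (4*s - 19).
Isolate Y and clear denominators.

Y(s) = (4*s^7 - 19*s^6 + 120)/(s^8 - 6*s^7 - 9*s^6)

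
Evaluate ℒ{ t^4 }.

24/s^5

L{t^4} = 4!/s^5 = 24/s^5.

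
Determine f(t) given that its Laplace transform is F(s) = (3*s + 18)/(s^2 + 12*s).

Rewrite the denominator: s^2 + 12*s = (s + 6)^2 - 36.
The form in (s + 6) signals a first-shifting-theorem factor e^(-6t).
Since L{cosh(6t)} = s/(s^2 - 36), the inverse is e^(-6*t)*cosh(6*t), scaled by 3.

f(t) = 3*exp(-6*t)*cosh(6*t)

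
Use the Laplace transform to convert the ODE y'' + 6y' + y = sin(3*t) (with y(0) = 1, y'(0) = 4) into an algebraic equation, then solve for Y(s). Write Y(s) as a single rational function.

Y(s) = (s^3 + 10*s^2 + 9*s + 93)/(s^4 + 6*s^3 + 10*s^2 + 54*s + 9)

Laplace-transform each side.
Using L{y''} = s^2 Y - s·y(0) - y'(0) and L{y'} = sY - y(0), with y(0) = 1, y'(0) = 4, the left side becomes (s^2 + 6*s + 1)Y - (s + 10).
The right side is L{sin(3*t)} = 3/(s^2 + 9).
So (s^2 + 6*s + 1)Y = 3/(s^2 + 9) + (s + 10).
Divide through and combine into a single rational function.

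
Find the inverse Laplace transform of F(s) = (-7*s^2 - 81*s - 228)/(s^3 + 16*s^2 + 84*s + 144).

Factor the denominator: s^3 + 16*s^2 + 84*s + 144 = (s + 4)*(s + 6)^2.
Partial fraction decomposition gives [-3/(s + 6)] + [-3/(s + 6)^2] + [-4/(s + 4)].
Invert each term: -3/(s + 6) ↔ -3e^(-6t); -3/(s + 6)^2 ↔ -3t·e^(-6t); -4/(s + 4) ↔ -4e^(-4t).

-3*t*exp(-6*t) - 4*exp(-4*t) - 3*exp(-6*t)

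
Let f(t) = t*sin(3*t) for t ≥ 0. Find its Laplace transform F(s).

L{sin(3t)} = 3/(s^2 + 9).
Then apply L{t·g(t)} = -d/ds[G(s)] with G(s) = 3/(s^2 + 9):
differentiating 1 time and applying the sign gives 6*s/(s^2 + 9)^2.

F(s) = 6*s/(s^2 + 9)^2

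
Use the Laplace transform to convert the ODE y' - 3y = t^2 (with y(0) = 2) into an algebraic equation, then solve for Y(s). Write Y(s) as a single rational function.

Transform both sides with L{·}.
The derivative rules (L{y'} = sY - y(0) = sY - 2) turn the left side into (s - 3)Y - (2).
The right side is L{t^2} = 2/s^3.
So (s - 3)Y = 2/s^3 + (2).
Divide through and combine into a single rational function.

Y(s) = (2*s^3 + 2)/(s^4 - 3*s^3)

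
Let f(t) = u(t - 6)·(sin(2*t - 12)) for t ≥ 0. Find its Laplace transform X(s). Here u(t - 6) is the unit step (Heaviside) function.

X(s) = 2*exp(-6*s)/(s^2 + 4)

By the second shifting theorem, L{u(t - c)·g(t - c)} = e^(-cs)·G(s) with c = 6 and G(s) = L{g(t)}.
L{sin(2t)} = 2/(s^2 + 4).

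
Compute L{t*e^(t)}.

L{e^(t)} = 1/(s - 1).
Then apply L{t·g(t)} = -d/ds[H(s)] with H(s) = 1/(s - 1):
differentiating 1 time and applying the sign gives (s - 1)^(-2).

(s - 1)^(-2)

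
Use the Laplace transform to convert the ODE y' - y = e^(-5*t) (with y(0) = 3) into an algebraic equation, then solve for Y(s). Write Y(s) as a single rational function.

Y(s) = (3*s + 16)/(s^2 + 4*s - 5)

Laplace-transform each side.
Using L{y'} = sY - y(0) = sY - 3, the left side becomes (s - 1)Y - (3).
The right side is L{e^(-5*t)} = 1/(s + 5).
So (s - 1)Y = 1/(s + 5) + (3).
Isolate Y and clear denominators.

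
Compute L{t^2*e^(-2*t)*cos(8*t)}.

L{cos(8t)} = s/(s^2 + 64).
Multiplying by e^(-2t) shifts s → s + 2, so L{e^(-2*t)*cos(8*t)} = (s + 2)/((s + 2)^2 + 64).
Then apply L{t^2·g(t)} = (-1)^2 d^2/ds^2[G(s)] with G(s) = (s + 2)/((s + 2)^2 + 64):
differentiating 2 times and applying the sign gives 2*(s + 2)*(s^2 + 4*s - 188)/(s^2 + 4*s + 68)^3.

2*(s + 2)*(s^2 + 4*s - 188)/(s^2 + 4*s + 68)^3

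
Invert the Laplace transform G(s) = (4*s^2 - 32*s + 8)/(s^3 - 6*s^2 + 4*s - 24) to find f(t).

f(t) = -exp(6*t) - sin(2*t) + 5*cos(2*t)

Factor the denominator: s^3 - 6*s^2 + 4*s - 24 = (s - 6)*(s^2 + 4).
Partial fraction decomposition gives [-1/(s - 6)] + [5*s/(s^2 + 4)] + [-2/(s^2 + 4)].
Invert each term: -1/(s - 6) ↔ -e^(6t); 5·s/(s^2 + 4) ↔ 5cos(2t); -1·2/(s^2 + 4) ↔ -sin(2t).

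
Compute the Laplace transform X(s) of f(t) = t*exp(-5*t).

L{e^(-5t)} = 1/(s + 5).
Then apply L{t·g(t)} = -d/ds[G(s)] with G(s) = 1/(s + 5):
differentiating 1 time and applying the sign gives (s + 5)^(-2).

X(s) = (s + 5)^(-2)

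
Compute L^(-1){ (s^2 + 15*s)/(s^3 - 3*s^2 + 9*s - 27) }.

3*exp(3*t) + 3*sin(3*t) - 2*cos(3*t)

Factor the denominator: s^3 - 3*s^2 + 9*s - 27 = (s - 3)*(s^2 + 9).
Partial fraction decomposition gives [3/(s - 3)] + [-2*s/(s^2 + 9)] + [9/(s^2 + 9)].
Invert each term: 3/(s - 3) ↔ 3e^(3t); -2·s/(s^2 + 9) ↔ -2cos(3t); 3·3/(s^2 + 9) ↔ 3sin(3t).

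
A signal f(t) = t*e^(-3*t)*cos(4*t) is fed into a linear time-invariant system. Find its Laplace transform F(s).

F(s) = (s - 1)*(s + 7)/(s^2 + 6*s + 25)^2

L{cos(4t)} = s/(s^2 + 16).
Multiplying by e^(-3t) shifts s → s + 3, so L{e^(-3*t)*cos(4*t)} = (s + 3)/((s + 3)^2 + 16).
Then apply L{t·g(t)} = -d/ds[G(s)] with G(s) = (s + 3)/((s + 3)^2 + 16):
differentiating 1 time and applying the sign gives (s - 1)*(s + 7)/(s^2 + 6*s + 25)^2.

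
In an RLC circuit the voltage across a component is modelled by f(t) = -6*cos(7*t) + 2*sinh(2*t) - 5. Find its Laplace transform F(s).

The transform is linear, so treat each term independently.
(-6)·[L{cos(7t)} = s/(s^2 + 49)]; (2)·[L{sinh(2t)} = 2/(s^2 - 4)]; L{-5} = -5/s.

F(s) = -6*s/(s^2 + 49) + 4/(s^2 - 4) - 5/s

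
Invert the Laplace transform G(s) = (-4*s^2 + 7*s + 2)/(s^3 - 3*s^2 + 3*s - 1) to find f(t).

f(t) = 5*t^2*exp(t)/2 - t*exp(t) - 4*exp(t)

Factor the denominator: s^3 - 3*s^2 + 3*s - 1 = (s - 1)^3.
Partial fraction decomposition gives [-4/(s - 1)] + [-1/(s - 1)^2] + [5/(s - 1)^3].
Invert each term: -4/(s - 1) ↔ -4e^(t); -1/(s - 1)^2 ↔ -t·e^(t); 5/(s - 1)^3 ↔ (5/2)t^2·e^(t).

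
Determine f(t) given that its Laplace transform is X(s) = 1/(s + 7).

Since L{e^(-7t)} = 1/(s + 7), the inverse is e^(-7*t).

f(t) = exp(-7*t)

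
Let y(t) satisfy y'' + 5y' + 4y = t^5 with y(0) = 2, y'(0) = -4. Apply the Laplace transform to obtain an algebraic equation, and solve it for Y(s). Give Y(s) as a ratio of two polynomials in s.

Y(s) = (2*s^7 + 6*s^6 + 120)/(s^8 + 5*s^7 + 4*s^6)

Take the Laplace transform of both sides.
With L{y''} = s^2 Y - s·y(0) - y'(0) and L{y'} = sY - y(0), with y(0) = 2, y'(0) = -4: the LHS transforms to (s^2 + 5*s + 4)Y - (2*s + 6).
The right side is L{t^5} = 120/s^6.
So (s^2 + 5*s + 4)Y = 120/s^6 + (2*s + 6).
Solve for Y(s) and write it as one ratio of polynomials.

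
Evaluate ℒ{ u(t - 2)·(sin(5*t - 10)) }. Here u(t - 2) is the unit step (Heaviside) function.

By the second shifting theorem, L{u(t - c)·g(t - c)} = e^(-cs)·H(s) with c = 2 and H(s) = L{g(t)}.
L{sin(5t)} = 5/(s^2 + 25).

5*exp(-2*s)/(s^2 + 25)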